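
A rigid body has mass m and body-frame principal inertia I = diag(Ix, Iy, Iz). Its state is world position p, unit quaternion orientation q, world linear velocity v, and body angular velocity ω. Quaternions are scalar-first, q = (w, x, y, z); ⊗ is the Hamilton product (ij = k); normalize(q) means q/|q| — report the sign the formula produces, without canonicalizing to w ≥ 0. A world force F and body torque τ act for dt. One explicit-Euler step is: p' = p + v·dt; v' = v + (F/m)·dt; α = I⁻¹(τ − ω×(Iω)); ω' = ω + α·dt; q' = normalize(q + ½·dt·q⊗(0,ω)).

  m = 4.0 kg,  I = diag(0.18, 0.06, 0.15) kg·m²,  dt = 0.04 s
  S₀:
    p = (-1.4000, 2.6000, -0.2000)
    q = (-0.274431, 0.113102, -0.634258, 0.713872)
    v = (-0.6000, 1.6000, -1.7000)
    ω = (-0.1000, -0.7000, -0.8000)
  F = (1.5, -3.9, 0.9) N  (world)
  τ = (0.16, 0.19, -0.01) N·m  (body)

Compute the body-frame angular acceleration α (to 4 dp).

precession coupling ω×(Iω) = (0.0504, 0.0024, -0.0084)
(τ − ω×Iω)/I = (0.6089, 3.1267, -0.0107)

α = (0.6089, 3.1267, -0.0107)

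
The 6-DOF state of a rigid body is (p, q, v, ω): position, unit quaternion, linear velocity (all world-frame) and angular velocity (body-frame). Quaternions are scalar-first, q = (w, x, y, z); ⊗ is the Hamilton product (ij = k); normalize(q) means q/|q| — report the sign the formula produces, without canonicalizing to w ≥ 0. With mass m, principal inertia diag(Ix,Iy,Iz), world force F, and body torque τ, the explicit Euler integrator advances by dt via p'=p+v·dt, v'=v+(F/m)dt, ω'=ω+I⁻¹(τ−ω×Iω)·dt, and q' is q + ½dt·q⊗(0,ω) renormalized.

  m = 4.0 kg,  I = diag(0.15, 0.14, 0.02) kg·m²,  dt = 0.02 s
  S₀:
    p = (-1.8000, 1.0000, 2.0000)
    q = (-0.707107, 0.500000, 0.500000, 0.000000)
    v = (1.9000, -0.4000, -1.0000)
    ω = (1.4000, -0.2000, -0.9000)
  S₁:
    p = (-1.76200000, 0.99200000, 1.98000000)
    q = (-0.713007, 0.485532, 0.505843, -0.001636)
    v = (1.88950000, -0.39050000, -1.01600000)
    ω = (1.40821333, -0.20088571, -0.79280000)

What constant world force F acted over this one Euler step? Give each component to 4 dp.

velocity change Δv = (-0.01050000, 0.00950000, -0.01600000)
F = m·Δv/dt = (-2.1000, 1.9000, -3.2000)

F = (-2.1000, 1.9000, -3.2000)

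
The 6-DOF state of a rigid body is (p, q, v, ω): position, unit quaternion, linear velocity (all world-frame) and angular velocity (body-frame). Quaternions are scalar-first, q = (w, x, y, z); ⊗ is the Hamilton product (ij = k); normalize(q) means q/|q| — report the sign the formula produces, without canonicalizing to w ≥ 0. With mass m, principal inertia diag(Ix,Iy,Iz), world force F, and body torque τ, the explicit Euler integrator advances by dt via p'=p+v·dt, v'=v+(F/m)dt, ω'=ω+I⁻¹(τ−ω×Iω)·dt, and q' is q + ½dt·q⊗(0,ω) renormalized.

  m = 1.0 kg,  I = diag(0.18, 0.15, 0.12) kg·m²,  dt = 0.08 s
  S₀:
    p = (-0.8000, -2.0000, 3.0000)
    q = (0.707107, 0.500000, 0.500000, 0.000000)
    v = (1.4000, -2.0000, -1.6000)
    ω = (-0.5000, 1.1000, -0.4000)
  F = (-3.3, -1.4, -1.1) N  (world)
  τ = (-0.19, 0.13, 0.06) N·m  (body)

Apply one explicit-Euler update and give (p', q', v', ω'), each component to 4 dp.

ω×(Iω) gyroscopic = (0.0132, 0.0120, 0.0165)
α = I⁻¹(τ − ω×Iω) = (-1.1289, 0.7867, 0.3625)
ω' = ω + α·dt = (-0.5903, 1.1629, -0.3710)
Hamilton product q⊗(0,ω) = (-0.3000000, -0.5535535, 0.9778177, 0.5171572)
updated quaternion q' = (0.6942, 0.4772, 0.5384, 0.0207)
a = (-3.3000, -1.4000, -1.1000)
p + v·dt = (-0.6880, -2.1600, 2.8720)
v' = v + a·dt = (1.1360, -2.1120, -1.6880)

p' = (-0.6880, -2.1600, 2.8720)
q' = (0.6942, 0.4772, 0.5384, 0.0207)
v' = (1.1360, -2.1120, -1.6880)
ω' = (-0.5903, 1.1629, -0.3710)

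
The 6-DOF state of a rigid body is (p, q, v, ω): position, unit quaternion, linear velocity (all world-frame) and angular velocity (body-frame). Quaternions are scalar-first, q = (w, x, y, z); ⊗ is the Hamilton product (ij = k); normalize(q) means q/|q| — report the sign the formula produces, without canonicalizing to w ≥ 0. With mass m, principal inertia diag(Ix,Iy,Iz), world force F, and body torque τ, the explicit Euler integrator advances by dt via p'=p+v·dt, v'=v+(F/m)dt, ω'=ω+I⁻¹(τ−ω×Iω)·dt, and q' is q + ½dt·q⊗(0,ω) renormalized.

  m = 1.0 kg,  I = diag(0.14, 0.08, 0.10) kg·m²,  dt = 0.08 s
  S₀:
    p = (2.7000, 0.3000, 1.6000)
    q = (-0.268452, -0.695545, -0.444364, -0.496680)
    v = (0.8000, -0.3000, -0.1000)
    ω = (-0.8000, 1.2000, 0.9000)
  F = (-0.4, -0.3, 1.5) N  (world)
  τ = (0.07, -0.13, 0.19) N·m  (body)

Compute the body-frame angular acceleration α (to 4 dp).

precession coupling ω×(Iω) = (0.0216, -0.0288, 0.0576)
(τ − ω×Iω)/I = (0.3457, -1.2650, 1.3240)

α = (0.3457, -1.2650, 1.3240)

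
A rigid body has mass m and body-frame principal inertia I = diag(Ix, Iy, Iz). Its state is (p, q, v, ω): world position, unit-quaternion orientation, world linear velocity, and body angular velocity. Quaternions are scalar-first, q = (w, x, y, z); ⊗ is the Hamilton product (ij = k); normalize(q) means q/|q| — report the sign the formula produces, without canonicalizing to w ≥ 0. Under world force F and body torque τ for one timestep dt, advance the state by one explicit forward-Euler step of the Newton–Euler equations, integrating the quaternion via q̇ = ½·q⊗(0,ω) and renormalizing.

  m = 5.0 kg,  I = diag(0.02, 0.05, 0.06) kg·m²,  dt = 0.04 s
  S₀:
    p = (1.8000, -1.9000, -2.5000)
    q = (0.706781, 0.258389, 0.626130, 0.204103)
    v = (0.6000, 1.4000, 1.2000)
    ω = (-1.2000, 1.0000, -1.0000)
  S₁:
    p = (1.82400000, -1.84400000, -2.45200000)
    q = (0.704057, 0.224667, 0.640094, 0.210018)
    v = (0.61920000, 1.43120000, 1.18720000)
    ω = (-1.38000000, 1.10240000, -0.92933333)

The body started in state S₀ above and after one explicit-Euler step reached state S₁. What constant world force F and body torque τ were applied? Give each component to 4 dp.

rate change Δω = (-0.18000000, 0.10240000, 0.07066667)
ω₀×(Iω₀) = (-0.0100, -0.0480, -0.0360)
applied torque τ = (-0.1000, 0.0800, 0.0700)
v₁ − v₀ = (0.01920000, 0.03120000, -0.01280000)
m·(v₁−v₀)/dt = (2.4000, 3.9000, -1.6000)

F = (2.4000, 3.9000, -1.6000)
τ = (-0.1000, 0.0800, 0.0700)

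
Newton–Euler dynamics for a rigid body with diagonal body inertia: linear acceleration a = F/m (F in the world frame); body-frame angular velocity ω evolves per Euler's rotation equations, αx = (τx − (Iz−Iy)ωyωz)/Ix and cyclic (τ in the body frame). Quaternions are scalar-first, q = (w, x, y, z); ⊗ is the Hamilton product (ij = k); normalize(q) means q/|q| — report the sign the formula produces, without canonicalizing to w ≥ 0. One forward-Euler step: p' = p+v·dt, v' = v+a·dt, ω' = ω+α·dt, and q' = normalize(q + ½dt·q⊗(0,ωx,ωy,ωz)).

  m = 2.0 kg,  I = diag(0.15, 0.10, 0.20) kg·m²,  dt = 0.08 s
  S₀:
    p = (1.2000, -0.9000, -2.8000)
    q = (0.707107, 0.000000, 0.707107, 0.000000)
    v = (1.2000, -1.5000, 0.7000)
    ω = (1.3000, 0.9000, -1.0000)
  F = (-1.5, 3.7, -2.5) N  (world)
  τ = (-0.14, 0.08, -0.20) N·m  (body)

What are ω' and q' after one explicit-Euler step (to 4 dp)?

ω' = (1.2733, 0.9120, -1.0566)
q' = (0.6798, 0.0085, 0.7305, -0.0649)

gyro term ω×Iω = (-0.0900, 0.0650, -0.0585)
α = I⁻¹(τ − ω×Iω) = (-0.3333, 0.1500, -0.7075)
new body rate ω' = (1.2733, 0.9120, -1.0566)
q⊗(0,ω) = (-0.6363963, 0.2121321, 0.6363963, -1.6263461)
q + ½dt·q⊗(0,ω), renormalized = (0.6798, 0.0085, 0.7305, -0.0649)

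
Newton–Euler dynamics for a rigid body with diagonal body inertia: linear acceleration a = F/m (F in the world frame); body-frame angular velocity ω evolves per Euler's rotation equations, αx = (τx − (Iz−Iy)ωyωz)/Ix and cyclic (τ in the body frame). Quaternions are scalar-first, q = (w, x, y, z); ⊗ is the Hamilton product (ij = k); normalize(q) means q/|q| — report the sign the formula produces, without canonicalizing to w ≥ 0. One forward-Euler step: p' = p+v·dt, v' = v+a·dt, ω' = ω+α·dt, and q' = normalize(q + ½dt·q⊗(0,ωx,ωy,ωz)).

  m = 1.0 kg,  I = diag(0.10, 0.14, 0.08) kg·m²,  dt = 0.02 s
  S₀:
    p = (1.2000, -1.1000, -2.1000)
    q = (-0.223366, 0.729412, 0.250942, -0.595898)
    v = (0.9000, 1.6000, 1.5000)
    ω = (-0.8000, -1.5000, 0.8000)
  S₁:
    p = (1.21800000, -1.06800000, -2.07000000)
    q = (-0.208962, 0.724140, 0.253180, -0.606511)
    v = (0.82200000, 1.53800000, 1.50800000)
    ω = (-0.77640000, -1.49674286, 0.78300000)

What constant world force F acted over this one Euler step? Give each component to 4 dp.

Δv = v₁−v₀ = (-0.07800000, -0.06200000, 0.00800000)
F = m·Δv/dt = (-3.9000, -3.1000, 0.4000)

F = (-3.9000, -3.1000, 0.4000)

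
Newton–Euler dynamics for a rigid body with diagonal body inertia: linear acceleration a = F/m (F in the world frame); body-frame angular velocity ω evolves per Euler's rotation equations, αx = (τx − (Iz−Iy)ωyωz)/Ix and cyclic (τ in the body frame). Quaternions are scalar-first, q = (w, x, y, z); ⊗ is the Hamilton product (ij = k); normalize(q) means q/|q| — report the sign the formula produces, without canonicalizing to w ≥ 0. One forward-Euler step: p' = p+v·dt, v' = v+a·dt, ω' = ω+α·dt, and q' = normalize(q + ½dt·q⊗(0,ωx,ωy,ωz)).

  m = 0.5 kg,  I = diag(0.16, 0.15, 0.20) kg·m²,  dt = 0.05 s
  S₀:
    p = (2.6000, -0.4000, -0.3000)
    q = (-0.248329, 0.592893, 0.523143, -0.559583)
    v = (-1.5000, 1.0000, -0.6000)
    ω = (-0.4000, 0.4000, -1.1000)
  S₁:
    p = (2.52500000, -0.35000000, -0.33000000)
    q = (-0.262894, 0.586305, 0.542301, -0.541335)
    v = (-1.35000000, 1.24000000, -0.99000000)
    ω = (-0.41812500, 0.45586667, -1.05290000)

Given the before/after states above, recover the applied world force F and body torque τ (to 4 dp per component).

v₁ − v₀ = (0.15000000, 0.24000000, -0.39000000)
applied force F = (1.5000, 2.4000, -3.9000)
ω₁ − ω₀ = (-0.01812500, 0.05586667, 0.04710000)
gyro term ω₀×Iω₀ = (-0.0220, -0.0176, 0.0016)
applied torque τ = (-0.0800, 0.1500, 0.1900)

F = (1.5000, 2.4000, -3.9000)
τ = (-0.0800, 0.1500, 0.1900)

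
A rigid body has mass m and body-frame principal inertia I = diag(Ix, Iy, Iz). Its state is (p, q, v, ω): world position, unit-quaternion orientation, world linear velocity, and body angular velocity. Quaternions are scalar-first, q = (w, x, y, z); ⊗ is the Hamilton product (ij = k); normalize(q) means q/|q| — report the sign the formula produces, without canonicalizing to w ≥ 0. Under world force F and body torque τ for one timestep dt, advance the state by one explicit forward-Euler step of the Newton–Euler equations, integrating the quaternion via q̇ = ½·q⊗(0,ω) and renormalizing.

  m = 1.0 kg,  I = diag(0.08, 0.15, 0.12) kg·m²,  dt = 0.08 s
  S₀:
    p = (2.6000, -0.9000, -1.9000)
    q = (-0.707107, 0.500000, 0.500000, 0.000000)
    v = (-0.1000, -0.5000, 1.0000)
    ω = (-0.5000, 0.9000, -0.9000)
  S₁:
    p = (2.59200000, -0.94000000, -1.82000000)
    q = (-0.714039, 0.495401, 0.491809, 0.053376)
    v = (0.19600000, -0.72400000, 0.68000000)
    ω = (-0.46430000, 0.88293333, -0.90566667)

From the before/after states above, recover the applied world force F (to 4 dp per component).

F = (3.7000, -2.8000, -4.0000)

v₁ − v₀ = (0.29600000, -0.22400000, -0.32000000)
F = m·Δv/dt = (3.7000, -2.8000, -4.0000)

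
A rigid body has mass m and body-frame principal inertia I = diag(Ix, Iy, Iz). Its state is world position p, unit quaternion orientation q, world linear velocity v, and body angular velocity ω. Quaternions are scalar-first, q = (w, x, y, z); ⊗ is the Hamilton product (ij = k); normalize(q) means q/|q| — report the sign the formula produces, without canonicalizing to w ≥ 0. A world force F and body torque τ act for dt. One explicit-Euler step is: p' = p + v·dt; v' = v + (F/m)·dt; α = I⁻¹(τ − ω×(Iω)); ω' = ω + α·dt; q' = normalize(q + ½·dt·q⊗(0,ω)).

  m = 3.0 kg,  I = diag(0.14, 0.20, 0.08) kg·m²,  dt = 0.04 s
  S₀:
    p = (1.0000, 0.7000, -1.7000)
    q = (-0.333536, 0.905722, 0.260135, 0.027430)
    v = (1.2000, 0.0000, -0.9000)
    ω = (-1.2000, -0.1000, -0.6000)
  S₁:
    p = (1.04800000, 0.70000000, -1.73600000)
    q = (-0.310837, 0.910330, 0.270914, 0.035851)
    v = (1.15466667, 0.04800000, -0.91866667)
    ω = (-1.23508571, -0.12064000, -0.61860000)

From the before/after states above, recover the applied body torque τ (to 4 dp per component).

τ = (-0.1300, -0.0600, -0.0300)

rate change Δω = (-0.03508571, -0.02064000, -0.01860000)
τ = I·(Δω/dt) + ω₀×(Iω₀) = (-0.1300, -0.0600, -0.0300)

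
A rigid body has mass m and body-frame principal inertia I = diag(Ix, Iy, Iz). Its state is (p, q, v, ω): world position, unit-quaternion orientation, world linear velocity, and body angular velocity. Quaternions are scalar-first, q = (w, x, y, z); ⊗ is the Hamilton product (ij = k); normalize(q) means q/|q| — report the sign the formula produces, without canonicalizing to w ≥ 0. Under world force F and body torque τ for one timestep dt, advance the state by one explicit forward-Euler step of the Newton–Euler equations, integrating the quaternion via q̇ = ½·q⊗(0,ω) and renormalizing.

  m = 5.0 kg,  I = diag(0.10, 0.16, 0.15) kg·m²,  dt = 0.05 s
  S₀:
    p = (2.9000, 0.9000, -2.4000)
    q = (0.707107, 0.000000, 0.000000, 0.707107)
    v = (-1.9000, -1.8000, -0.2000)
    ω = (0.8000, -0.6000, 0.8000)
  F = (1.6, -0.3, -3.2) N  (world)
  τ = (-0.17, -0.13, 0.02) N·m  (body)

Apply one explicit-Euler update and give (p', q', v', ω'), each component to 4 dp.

p' = (2.8050, 0.8100, -2.4100)
q' = (0.6926, 0.0247, 0.0035, 0.7209)
v' = (-1.8840, -1.8030, -0.2320)
ω' = (0.7126, -0.6306, 0.8163)

(τ − ω×Iω)/I = (-1.7480, -0.6125, 0.3253)
ω + α·dt = (0.7126, -0.6306, 0.8163)
2q̇ = q⊗(0,ω) = (-0.5656856, 0.9899498, 0.1414214, 0.5656856)
q + ½dt·q⊗(0,ω), renormalized = (0.6926, 0.0247, 0.0035, 0.7209)
p + v·dt = (2.8050, 0.8100, -2.4100)
new velocity v' = (-1.8840, -1.8030, -0.2320)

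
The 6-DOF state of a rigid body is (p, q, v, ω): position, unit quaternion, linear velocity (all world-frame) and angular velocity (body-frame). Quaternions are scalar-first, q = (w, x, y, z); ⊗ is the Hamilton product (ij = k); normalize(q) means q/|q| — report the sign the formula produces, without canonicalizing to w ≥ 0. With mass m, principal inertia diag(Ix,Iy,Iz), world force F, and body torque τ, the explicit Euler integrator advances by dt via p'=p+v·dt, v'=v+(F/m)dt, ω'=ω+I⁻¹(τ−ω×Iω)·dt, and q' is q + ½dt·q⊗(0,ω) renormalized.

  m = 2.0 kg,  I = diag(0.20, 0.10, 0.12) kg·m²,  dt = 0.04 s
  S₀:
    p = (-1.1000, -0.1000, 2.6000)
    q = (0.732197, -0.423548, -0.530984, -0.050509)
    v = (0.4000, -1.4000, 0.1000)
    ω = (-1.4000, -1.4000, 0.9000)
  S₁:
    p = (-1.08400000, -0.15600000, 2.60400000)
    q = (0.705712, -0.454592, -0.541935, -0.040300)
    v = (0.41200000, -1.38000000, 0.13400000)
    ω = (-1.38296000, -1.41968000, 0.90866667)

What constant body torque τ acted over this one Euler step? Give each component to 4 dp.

τ = (0.0600, -0.1500, -0.1700)

Δω = ω₁−ω₀ = (0.01704000, -0.01968000, 0.00866667)
precession coupling = (-0.0252, -0.1008, -0.1960)
applied torque τ = (0.0600, -0.1500, -0.1700)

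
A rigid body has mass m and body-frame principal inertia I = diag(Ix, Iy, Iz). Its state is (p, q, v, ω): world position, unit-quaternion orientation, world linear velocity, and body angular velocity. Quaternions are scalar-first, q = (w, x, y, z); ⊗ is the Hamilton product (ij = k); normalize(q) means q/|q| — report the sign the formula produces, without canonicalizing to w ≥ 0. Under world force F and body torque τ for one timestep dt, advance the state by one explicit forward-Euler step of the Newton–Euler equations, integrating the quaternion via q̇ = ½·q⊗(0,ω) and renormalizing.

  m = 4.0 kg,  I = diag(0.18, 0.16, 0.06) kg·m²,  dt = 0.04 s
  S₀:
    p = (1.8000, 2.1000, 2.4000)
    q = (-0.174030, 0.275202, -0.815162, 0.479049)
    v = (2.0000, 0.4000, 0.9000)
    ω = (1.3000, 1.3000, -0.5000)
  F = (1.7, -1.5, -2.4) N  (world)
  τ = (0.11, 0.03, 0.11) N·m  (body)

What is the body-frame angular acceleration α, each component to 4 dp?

α = (0.2500, 0.6750, 2.3967)

precession coupling ω×(Iω) = (0.0650, -0.0780, -0.0338)
α = I⁻¹(τ − ω×Iω) = (0.2500, 0.6750, 2.3967)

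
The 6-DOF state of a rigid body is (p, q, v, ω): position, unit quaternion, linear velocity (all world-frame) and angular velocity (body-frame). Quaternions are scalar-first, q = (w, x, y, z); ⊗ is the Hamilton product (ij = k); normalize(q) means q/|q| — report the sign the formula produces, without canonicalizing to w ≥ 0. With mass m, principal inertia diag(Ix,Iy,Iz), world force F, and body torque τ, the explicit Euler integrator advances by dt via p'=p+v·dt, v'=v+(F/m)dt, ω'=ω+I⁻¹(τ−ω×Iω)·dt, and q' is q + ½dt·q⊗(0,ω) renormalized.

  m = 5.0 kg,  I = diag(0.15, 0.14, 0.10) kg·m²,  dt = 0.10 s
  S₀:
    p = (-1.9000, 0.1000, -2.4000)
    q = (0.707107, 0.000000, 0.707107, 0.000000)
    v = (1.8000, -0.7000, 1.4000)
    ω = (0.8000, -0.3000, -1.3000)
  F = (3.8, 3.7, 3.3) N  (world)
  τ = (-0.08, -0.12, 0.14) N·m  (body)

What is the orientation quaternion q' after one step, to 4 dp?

2q̇ = q⊗(0,ω) = (0.2121321, -0.3535535, -0.2121321, -1.4849247)
q + ½dt·q⊗(0,ω), renormalized = (0.7156, -0.0176, 0.6944, -0.0740)

q' = (0.7156, -0.0176, 0.6944, -0.0740)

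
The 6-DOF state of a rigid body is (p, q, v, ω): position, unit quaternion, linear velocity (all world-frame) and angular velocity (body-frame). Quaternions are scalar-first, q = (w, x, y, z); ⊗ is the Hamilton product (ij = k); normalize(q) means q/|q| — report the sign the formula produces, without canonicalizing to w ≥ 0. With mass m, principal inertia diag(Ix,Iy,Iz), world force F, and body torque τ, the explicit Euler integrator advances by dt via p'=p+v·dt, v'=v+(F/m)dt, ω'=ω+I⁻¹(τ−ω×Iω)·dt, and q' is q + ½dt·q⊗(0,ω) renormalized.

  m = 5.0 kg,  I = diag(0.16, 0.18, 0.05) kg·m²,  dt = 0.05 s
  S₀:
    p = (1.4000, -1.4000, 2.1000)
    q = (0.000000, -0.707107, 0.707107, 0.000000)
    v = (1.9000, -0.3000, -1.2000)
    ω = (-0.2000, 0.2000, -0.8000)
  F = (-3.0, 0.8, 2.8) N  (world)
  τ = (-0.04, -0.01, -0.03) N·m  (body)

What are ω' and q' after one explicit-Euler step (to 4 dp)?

α = I⁻¹(τ − ω×Iω) = (-0.3800, -0.1533, -0.5840)
ω' = ω + α·dt = (-0.2190, 0.1923, -0.8292)
2q̇ = q⊗(0,ω) = (-0.2828428, -0.5656856, -0.5656856, 0.0000000)
q' = normalize(q + ½dt·q⊗(0,ω)) = (-0.0071, -0.7211, 0.6928, 0.0000)

ω' = (-0.2190, 0.1923, -0.8292)
q' = (-0.0071, -0.7211, 0.6928, 0.0000)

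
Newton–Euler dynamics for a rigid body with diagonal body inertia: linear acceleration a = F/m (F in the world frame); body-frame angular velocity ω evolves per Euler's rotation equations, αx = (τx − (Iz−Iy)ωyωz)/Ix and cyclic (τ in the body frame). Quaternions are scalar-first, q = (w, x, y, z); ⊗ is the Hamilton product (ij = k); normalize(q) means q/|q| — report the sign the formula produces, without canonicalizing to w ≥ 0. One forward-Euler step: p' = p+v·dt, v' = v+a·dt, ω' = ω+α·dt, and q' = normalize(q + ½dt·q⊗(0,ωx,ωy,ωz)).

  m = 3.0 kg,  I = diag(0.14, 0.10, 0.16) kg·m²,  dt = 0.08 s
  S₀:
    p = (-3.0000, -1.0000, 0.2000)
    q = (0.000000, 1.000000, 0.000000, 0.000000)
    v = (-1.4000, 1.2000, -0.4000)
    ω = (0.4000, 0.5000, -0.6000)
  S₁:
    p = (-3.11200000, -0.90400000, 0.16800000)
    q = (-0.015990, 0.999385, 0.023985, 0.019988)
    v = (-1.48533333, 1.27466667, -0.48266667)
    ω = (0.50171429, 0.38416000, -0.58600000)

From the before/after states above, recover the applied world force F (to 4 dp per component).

v₁ − v₀ = (-0.08533333, 0.07466667, -0.08266667)
F = m·Δv/dt = (-3.2000, 2.8000, -3.1000)

F = (-3.2000, 2.8000, -3.1000)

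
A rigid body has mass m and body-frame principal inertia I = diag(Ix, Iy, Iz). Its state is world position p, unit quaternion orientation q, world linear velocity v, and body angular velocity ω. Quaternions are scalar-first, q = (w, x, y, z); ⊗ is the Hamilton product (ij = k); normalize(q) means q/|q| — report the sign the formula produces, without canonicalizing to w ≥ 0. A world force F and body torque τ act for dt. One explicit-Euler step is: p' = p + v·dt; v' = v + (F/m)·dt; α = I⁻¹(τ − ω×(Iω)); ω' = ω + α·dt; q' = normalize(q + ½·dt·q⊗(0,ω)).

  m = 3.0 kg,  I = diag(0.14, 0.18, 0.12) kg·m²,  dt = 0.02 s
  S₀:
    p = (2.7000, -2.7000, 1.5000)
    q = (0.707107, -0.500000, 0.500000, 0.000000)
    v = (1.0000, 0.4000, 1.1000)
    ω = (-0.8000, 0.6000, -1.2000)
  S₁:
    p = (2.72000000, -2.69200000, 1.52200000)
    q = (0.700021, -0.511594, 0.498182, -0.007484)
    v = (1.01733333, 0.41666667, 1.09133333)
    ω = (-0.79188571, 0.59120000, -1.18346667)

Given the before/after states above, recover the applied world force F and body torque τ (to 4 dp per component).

rate change Δω = (0.00811429, -0.00880000, 0.01653333)
precession coupling = (0.0432, 0.0192, -0.0192)
I·α + gyro = (0.1000, -0.0600, 0.0800)
Δv = v₁−v₀ = (0.01733333, 0.01666667, -0.00866667)
applied force F = (2.6000, 2.5000, -1.3000)

F = (2.6000, 2.5000, -1.3000)
τ = (0.1000, -0.0600, 0.0800)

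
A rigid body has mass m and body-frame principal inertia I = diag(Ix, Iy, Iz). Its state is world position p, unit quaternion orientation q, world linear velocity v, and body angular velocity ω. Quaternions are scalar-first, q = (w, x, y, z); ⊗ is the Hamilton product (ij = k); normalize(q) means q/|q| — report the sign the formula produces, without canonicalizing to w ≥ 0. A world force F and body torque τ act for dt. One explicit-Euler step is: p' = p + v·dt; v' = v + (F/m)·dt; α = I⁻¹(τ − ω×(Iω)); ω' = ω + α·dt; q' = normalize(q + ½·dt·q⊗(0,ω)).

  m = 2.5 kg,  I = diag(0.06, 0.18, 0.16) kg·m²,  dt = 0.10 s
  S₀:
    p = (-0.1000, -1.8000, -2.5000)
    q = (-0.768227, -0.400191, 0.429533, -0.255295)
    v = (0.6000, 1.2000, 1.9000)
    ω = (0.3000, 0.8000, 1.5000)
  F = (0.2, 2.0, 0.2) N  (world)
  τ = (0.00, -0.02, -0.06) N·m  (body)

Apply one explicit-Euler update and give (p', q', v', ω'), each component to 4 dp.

gyro term ω×Iω = (-0.0240, -0.0450, 0.0288)
angular accel α = (0.4000, 0.1389, -0.5550)
ω + α·dt = (0.3400, 0.8139, 1.4445)
2q̇ = q⊗(0,ω) = (0.1593734, 0.6180674, -0.0908836, -1.6013532)
updated quaternion q' = (-0.7574, -0.3679, 0.4234, -0.3341)
new position p' = (-0.0400, -1.6800, -2.3100)
v' = v + a·dt = (0.6080, 1.2800, 1.9080)

p' = (-0.0400, -1.6800, -2.3100)
q' = (-0.7574, -0.3679, 0.4234, -0.3341)
v' = (0.6080, 1.2800, 1.9080)
ω' = (0.3400, 0.8139, 1.4445)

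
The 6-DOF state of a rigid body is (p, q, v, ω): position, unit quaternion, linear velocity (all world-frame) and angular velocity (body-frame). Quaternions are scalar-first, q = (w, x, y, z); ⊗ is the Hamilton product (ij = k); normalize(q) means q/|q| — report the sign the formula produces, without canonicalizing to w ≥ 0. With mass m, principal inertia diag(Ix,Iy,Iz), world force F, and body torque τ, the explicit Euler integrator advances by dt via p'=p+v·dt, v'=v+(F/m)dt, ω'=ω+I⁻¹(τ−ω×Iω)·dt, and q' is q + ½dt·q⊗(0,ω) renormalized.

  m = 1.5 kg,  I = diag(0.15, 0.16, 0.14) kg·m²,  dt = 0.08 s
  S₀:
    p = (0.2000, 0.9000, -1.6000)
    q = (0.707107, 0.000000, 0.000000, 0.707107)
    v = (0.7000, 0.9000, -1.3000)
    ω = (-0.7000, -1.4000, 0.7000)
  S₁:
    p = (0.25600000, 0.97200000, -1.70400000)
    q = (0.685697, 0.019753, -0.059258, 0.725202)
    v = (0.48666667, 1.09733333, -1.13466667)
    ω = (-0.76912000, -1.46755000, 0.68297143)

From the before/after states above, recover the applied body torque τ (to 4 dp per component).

rate change Δω = (-0.06912000, -0.06755000, -0.01702857)
ω₀×(Iω₀) = (0.0196, -0.0049, 0.0098)
I·α + gyro = (-0.1100, -0.1400, -0.0200)

τ = (-0.1100, -0.1400, -0.0200)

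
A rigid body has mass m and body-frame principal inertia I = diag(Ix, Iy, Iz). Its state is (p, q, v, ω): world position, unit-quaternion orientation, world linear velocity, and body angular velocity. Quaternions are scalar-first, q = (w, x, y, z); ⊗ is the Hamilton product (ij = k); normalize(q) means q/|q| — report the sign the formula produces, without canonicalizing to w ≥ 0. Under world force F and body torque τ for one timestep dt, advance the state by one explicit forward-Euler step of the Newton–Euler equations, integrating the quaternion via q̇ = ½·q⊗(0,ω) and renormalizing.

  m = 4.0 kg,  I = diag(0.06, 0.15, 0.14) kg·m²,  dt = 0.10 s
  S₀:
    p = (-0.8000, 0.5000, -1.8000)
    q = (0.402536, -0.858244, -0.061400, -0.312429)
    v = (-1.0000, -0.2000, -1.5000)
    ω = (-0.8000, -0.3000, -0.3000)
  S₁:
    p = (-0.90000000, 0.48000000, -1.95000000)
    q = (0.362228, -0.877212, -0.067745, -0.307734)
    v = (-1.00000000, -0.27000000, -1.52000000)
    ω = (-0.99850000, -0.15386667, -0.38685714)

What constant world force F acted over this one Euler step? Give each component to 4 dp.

Δv = v₁−v₀ = (0.00000000, -0.07000000, -0.02000000)
applied force F = (0.0000, -2.8000, -0.8000)

F = (0.0000, -2.8000, -0.8000)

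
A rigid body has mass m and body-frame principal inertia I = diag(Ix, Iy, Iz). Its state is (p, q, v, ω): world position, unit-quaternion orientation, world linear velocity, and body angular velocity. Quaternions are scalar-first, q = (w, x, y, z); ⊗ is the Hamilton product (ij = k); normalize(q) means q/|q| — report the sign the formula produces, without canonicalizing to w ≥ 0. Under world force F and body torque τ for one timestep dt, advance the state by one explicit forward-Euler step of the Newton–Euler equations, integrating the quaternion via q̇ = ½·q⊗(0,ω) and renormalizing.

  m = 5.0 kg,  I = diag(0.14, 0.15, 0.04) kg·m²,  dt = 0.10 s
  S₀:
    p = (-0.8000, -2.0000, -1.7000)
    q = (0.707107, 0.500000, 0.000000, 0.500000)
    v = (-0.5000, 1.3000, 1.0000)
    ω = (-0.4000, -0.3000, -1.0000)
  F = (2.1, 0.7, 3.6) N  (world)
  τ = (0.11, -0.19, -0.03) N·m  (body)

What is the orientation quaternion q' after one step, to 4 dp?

q' = (0.7410, 0.4926, 0.0044, 0.4564)

Hamilton product q⊗(0,ω) = (0.7000000, -0.1328428, 0.0878679, -0.8571070)
q' = normalize(q + ½dt·q⊗(0,ω)) = (0.7410, 0.4926, 0.0044, 0.4564)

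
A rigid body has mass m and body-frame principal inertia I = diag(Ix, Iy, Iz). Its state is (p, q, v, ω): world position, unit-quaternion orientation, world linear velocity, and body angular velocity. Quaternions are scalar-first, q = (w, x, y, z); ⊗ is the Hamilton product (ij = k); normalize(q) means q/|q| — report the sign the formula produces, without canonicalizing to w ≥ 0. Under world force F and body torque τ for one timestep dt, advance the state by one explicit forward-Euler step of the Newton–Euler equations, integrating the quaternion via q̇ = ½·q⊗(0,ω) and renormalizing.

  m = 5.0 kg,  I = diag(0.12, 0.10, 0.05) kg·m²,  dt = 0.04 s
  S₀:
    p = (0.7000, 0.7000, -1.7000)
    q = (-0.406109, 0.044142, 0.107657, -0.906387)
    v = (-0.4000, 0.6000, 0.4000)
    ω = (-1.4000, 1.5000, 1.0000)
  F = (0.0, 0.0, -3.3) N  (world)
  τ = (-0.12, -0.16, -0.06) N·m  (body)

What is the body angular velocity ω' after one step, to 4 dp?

ω' = (-1.4150, 1.4752, 0.9184)

ω×(Iω) gyroscopic = (-0.0750, -0.0980, 0.0420)
(τ − ω×Iω)/I = (-0.3750, -0.6200, -2.0400)
ω' = ω + α·dt = (-1.4150, 1.4752, 0.9184)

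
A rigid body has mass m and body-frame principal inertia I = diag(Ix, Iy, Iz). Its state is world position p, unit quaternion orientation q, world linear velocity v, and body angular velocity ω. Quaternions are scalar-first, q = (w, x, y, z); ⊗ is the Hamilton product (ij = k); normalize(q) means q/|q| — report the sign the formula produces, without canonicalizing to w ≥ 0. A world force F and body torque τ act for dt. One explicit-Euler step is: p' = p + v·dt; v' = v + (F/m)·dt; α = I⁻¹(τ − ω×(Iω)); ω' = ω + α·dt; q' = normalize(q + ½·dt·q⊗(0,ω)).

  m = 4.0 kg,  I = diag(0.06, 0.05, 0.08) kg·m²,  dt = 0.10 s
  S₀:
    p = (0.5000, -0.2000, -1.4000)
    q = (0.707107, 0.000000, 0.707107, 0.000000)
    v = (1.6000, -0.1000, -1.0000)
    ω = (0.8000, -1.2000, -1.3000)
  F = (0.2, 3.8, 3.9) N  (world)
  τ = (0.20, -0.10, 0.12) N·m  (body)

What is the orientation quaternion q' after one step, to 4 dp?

q' = (0.7460, -0.0176, 0.6616, -0.0739)

Hamilton product q⊗(0,ω) = (0.8485284, -0.3535535, -0.8485284, -1.4849247)
q' = normalize(q + ½dt·q⊗(0,ω)) = (0.7460, -0.0176, 0.6616, -0.0739)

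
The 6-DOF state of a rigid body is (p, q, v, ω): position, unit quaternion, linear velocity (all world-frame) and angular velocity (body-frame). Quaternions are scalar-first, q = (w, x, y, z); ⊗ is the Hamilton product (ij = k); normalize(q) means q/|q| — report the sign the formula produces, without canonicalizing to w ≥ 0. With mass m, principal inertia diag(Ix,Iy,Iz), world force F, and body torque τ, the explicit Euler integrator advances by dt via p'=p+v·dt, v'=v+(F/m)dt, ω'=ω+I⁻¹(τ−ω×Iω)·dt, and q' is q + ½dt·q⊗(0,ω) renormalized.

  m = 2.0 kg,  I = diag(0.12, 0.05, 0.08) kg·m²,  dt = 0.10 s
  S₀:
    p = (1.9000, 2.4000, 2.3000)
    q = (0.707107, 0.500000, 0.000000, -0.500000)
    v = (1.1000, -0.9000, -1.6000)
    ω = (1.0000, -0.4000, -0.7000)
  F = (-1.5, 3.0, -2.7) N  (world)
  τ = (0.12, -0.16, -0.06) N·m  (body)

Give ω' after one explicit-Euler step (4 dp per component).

(τ − ω×Iω)/I = (0.9300, -2.6400, -1.1000)
ω' = ω + α·dt = (1.0930, -0.6640, -0.8100)

ω' = (1.0930, -0.6640, -0.8100)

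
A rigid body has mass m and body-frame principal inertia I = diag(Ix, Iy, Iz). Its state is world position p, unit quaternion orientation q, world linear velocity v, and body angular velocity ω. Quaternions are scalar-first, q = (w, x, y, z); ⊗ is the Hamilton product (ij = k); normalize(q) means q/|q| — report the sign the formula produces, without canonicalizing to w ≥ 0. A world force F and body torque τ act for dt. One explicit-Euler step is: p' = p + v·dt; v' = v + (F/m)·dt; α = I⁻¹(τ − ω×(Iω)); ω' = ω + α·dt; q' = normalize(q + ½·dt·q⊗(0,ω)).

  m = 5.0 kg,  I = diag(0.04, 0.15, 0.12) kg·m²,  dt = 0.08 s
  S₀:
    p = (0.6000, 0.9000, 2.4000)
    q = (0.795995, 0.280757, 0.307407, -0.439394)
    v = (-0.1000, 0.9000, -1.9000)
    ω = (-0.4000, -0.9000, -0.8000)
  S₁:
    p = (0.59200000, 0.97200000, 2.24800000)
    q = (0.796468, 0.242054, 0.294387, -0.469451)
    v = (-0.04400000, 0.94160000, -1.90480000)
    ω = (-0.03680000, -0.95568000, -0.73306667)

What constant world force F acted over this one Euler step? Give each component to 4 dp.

F = (3.5000, 2.6000, -0.3000)

Δv = v₁−v₀ = (0.05600000, 0.04160000, -0.00480000)
F = m·Δv/dt = (3.5000, 2.6000, -0.3000)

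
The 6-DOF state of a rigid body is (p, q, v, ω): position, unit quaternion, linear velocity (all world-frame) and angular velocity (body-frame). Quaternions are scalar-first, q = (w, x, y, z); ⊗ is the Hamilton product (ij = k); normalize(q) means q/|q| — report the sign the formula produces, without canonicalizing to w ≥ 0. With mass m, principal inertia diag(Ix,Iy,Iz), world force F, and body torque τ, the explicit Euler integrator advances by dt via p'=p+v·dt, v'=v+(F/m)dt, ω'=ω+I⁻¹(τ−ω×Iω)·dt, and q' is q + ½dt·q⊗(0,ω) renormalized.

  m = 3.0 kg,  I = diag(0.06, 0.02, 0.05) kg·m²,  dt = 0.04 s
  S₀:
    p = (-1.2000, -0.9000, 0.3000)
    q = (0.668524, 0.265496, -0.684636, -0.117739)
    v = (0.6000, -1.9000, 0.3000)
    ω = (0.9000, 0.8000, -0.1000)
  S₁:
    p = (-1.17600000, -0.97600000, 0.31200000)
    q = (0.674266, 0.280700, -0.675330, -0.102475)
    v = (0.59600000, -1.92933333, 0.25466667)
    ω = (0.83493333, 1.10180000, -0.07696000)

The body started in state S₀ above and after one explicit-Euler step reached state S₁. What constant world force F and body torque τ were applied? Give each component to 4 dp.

F = (-0.3000, -2.2000, -3.4000)
τ = (-0.1000, 0.1500, 0.0000)

Δω = ω₁−ω₀ = (-0.06506667, 0.30180000, 0.02304000)
precession coupling = (-0.0024, -0.0009, -0.0288)
I·α + gyro = (-0.1000, 0.1500, 0.0000)
Δv = v₁−v₀ = (-0.00400000, -0.02933333, -0.04533333)
F = m·Δv/dt = (-0.3000, -2.2000, -3.4000)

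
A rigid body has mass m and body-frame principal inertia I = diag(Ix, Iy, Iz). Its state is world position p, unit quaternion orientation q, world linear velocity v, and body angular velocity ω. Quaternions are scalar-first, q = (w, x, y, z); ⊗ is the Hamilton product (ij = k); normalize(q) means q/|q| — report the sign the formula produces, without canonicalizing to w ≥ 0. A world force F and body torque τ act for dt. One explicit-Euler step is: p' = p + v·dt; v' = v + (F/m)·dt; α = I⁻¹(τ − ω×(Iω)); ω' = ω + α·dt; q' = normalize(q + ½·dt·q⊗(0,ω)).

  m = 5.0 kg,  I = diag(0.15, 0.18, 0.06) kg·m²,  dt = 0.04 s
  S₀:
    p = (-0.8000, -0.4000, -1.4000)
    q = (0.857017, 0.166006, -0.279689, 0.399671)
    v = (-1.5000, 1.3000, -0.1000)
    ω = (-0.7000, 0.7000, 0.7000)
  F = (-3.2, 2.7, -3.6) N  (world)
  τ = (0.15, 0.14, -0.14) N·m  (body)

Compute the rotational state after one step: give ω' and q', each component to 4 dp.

ω' = (-0.6443, 0.7409, 0.6165)
q' = (0.8574, 0.1445, -0.2755, 0.4100)

precession coupling ω×(Iω) = (-0.0588, -0.0441, -0.0147)
angular accel α = (1.3920, 1.0228, -2.0883)
ω + α·dt = (-0.6443, 0.7409, 0.6165)
q⊗(0,ω) = (0.0322168, -1.0754639, 0.2039380, 0.5203338)
q + ½dt·q⊗(0,ω), renormalized = (0.8574, 0.1445, -0.2755, 0.4100)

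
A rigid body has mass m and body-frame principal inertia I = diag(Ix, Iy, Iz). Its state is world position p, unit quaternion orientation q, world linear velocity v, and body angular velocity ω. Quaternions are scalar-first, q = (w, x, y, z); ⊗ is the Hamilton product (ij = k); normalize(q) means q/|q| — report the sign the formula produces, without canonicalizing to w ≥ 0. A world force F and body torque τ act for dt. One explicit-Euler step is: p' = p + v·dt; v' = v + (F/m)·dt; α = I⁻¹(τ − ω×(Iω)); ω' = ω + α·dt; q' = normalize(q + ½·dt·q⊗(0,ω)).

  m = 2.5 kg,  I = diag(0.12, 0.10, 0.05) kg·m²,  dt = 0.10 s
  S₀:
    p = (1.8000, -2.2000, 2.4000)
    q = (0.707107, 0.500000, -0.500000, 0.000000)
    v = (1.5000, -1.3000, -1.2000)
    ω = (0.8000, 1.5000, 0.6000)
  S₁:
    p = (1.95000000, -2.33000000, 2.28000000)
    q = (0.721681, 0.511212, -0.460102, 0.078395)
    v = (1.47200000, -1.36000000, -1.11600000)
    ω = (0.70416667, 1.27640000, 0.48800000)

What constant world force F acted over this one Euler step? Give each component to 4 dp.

F = (-0.7000, -1.5000, 2.1000)

v₁ − v₀ = (-0.02800000, -0.06000000, 0.08400000)
applied force F = (-0.7000, -1.5000, 2.1000)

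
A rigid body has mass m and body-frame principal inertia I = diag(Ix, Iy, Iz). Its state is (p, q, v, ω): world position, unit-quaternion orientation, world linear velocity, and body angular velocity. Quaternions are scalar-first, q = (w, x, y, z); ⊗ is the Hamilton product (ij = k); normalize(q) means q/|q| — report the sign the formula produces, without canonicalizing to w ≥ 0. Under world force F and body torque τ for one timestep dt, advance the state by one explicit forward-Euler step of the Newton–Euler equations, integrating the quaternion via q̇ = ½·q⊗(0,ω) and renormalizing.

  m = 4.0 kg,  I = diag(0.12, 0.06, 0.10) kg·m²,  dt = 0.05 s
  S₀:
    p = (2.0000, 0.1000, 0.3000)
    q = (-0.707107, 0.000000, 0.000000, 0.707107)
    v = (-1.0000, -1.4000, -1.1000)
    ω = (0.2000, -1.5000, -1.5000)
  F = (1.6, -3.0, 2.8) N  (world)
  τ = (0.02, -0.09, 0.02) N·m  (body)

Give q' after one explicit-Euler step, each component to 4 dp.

q' = (-0.6796, 0.0229, 0.0300, 0.7326)

Hamilton product q⊗(0,ω) = (1.0606605, 0.9192391, 1.2020819, 1.0606605)
q' = normalize(q + ½dt·q⊗(0,ω)) = (-0.6796, 0.0229, 0.0300, 0.7326)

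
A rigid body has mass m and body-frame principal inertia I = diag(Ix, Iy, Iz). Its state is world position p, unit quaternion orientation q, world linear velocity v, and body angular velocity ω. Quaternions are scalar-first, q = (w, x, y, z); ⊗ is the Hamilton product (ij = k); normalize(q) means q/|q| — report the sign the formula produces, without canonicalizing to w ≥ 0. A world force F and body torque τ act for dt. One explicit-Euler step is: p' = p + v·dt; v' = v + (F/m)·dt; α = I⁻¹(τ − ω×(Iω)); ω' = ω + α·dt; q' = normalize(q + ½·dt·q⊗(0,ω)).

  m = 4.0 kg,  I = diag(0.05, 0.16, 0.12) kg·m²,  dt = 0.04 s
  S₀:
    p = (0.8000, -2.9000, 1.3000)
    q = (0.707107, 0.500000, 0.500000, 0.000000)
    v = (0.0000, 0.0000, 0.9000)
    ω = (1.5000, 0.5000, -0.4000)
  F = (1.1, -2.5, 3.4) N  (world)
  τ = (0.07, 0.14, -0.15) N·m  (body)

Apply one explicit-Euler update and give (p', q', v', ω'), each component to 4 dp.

p' = (0.8000, -2.9000, 1.3360)
q' = (0.6867, 0.5169, 0.5108, -0.0156)
v' = (0.0110, -0.0250, 0.9340)
ω' = (1.5496, 0.5245, -0.4775)

gyro term ω×Iω = (0.0080, 0.0420, 0.0825)
(τ − ω×Iω)/I = (1.2400, 0.6125, -1.9375)
ω + α·dt = (1.5496, 0.5245, -0.4775)
2q̇ = q⊗(0,ω) = (-1.0000000, 0.8606605, 0.5535535, -0.7828428)
q + ½dt·q⊗(0,ω), renormalized = (0.6867, 0.5169, 0.5108, -0.0156)
p + v·dt = (0.8000, -2.9000, 1.3360)
v' = v + a·dt = (0.0110, -0.0250, 0.9340)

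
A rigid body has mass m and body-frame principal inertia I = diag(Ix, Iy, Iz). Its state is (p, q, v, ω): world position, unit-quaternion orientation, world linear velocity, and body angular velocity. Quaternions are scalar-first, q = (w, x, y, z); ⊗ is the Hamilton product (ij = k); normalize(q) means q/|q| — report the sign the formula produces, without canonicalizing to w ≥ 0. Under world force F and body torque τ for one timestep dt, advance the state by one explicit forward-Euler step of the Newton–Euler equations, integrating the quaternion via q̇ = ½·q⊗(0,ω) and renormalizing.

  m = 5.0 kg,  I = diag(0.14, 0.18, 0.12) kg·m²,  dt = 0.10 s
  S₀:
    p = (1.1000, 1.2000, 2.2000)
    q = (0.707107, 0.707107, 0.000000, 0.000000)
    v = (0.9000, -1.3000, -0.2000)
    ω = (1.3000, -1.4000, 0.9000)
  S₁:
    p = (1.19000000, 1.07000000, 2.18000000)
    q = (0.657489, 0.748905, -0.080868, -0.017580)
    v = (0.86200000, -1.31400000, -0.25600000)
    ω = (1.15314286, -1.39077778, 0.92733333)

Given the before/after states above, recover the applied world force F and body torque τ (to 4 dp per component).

F = (-1.9000, -0.7000, -2.8000)
τ = (-0.1300, 0.0400, -0.0400)

velocity change Δv = (-0.03800000, -0.01400000, -0.05600000)
F = m·Δv/dt = (-1.9000, -0.7000, -2.8000)
ω₁ − ω₀ = (-0.14685714, 0.00922222, 0.02733333)
gyro term ω₀×Iω₀ = (0.0756, 0.0234, -0.0728)
applied torque τ = (-0.1300, 0.0400, -0.0400)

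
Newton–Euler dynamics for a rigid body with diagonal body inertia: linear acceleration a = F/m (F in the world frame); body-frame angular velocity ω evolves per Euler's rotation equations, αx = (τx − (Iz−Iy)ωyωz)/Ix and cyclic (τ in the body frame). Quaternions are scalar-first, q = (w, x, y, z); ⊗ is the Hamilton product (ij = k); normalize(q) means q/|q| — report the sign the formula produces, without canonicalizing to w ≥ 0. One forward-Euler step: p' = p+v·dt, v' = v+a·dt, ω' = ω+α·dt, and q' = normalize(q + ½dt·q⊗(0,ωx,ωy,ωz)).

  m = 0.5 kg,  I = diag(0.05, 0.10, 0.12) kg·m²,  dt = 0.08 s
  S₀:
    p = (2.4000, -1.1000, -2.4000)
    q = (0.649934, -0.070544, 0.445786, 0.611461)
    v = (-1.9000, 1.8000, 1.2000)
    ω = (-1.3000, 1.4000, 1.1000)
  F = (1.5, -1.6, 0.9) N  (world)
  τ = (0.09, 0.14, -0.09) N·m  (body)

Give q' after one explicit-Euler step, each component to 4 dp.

q⊗(0,ω) = (-1.3884147, -1.2105950, 0.1926067, 1.1956876)
q + ½dt·q⊗(0,ω), renormalized = (0.5921, -0.1185, 0.4517, 0.6567)

q' = (0.5921, -0.1185, 0.4517, 0.6567)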